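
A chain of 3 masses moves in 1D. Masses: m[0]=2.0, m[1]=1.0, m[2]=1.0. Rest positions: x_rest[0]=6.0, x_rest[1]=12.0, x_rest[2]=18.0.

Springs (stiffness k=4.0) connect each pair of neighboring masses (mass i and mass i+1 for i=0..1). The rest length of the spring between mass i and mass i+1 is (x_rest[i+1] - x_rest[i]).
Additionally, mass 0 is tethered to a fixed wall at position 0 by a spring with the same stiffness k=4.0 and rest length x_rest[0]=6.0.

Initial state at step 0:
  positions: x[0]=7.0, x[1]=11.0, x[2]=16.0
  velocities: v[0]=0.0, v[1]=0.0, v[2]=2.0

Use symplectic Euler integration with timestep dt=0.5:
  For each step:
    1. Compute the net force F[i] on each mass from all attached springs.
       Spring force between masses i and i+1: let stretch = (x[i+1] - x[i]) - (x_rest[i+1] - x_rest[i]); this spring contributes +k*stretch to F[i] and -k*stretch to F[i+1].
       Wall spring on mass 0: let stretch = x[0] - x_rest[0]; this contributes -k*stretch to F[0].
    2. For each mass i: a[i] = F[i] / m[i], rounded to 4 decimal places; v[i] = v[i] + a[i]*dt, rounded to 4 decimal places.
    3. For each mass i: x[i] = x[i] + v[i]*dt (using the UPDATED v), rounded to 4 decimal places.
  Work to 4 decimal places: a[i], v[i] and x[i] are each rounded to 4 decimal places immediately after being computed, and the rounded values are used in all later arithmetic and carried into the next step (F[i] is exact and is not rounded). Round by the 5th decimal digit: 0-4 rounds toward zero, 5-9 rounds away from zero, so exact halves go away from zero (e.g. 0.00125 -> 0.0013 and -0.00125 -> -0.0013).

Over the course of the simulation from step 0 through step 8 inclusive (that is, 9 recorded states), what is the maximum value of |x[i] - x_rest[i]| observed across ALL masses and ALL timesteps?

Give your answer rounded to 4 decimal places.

Step 0: x=[7.0000 11.0000 16.0000] v=[0.0000 0.0000 2.0000]
Step 1: x=[5.5000 12.0000 18.0000] v=[-3.0000 2.0000 4.0000]
Step 2: x=[4.5000 12.5000 20.0000] v=[-2.0000 1.0000 4.0000]
Step 3: x=[5.2500 12.5000 20.5000] v=[1.5000 0.0000 1.0000]
Step 4: x=[7.0000 13.2500 19.0000] v=[3.5000 1.5000 -3.0000]
Step 5: x=[8.3750 13.5000 17.7500] v=[2.7500 0.5000 -2.5000]
Step 6: x=[8.1250 12.8750 18.2500] v=[-0.5000 -1.2500 1.0000]
Step 7: x=[6.1875 12.8750 19.3750] v=[-3.8750 0.0000 2.2500]
Step 8: x=[4.5000 12.6875 20.0000] v=[-3.3750 -0.3750 1.2500]
Max displacement = 2.5000

Answer: 2.5000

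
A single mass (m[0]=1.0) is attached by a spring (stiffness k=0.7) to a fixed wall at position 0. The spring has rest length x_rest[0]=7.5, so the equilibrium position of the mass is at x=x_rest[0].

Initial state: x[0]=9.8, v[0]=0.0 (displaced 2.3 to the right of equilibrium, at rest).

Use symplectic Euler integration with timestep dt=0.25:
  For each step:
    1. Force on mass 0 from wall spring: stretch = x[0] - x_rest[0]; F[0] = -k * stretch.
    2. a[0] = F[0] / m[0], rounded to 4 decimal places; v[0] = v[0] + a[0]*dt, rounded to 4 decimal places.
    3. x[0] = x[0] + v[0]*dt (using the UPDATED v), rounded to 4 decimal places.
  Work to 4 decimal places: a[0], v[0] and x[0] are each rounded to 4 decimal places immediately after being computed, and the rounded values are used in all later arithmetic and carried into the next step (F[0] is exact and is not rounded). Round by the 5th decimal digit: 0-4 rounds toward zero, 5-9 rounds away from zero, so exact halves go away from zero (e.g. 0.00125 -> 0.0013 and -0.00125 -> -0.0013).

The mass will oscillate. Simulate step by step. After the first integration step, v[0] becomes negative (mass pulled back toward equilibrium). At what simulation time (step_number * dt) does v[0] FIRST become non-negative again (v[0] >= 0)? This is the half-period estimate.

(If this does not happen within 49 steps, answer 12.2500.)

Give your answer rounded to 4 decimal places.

Answer: 3.7500

Derivation:
Step 0: x=[9.8000] v=[0.0000]
Step 1: x=[9.6994] v=[-0.4025]
Step 2: x=[9.5026] v=[-0.7874]
Step 3: x=[9.2181] v=[-1.1379]
Step 4: x=[8.8585] v=[-1.4386]
Step 5: x=[8.4394] v=[-1.6764]
Step 6: x=[7.9792] v=[-1.8408]
Step 7: x=[7.4980] v=[-1.9247]
Step 8: x=[7.0169] v=[-1.9244]
Step 9: x=[6.5569] v=[-1.8399]
Step 10: x=[6.1382] v=[-1.6749]
Step 11: x=[5.7791] v=[-1.4366]
Step 12: x=[5.4952] v=[-1.1355]
Step 13: x=[5.2990] v=[-0.7847]
Step 14: x=[5.1991] v=[-0.3995]
Step 15: x=[5.1999] v=[0.0032]
First v>=0 after going negative at step 15, time=3.7500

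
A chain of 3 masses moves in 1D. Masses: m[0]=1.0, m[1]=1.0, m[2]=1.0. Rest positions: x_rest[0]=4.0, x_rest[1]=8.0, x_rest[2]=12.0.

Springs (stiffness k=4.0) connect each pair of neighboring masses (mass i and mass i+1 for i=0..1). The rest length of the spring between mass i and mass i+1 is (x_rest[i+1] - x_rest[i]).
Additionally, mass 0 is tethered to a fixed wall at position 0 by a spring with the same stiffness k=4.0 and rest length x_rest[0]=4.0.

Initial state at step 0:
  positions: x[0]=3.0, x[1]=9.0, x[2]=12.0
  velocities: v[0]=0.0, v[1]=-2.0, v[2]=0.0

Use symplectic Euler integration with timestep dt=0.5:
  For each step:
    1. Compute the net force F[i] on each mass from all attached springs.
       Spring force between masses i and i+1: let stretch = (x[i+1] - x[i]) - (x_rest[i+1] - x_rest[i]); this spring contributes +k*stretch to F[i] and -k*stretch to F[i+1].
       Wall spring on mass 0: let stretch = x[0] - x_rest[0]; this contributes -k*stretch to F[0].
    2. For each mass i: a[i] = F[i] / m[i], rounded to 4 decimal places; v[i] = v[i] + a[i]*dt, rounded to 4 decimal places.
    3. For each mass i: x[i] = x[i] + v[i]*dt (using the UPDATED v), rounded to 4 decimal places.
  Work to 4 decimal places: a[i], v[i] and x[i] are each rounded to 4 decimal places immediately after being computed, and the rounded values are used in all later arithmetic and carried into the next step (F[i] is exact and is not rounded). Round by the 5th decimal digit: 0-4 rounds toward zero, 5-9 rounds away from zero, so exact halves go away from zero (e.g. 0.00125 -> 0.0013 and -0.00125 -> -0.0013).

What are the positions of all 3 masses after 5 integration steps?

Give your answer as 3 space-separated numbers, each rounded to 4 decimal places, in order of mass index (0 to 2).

Answer: 1.0000 10.0000 10.0000

Derivation:
Step 0: x=[3.0000 9.0000 12.0000] v=[0.0000 -2.0000 0.0000]
Step 1: x=[6.0000 5.0000 13.0000] v=[6.0000 -8.0000 2.0000]
Step 2: x=[2.0000 10.0000 10.0000] v=[-8.0000 10.0000 -6.0000]
Step 3: x=[4.0000 7.0000 11.0000] v=[4.0000 -6.0000 2.0000]
Step 4: x=[5.0000 5.0000 12.0000] v=[2.0000 -4.0000 2.0000]
Step 5: x=[1.0000 10.0000 10.0000] v=[-8.0000 10.0000 -4.0000]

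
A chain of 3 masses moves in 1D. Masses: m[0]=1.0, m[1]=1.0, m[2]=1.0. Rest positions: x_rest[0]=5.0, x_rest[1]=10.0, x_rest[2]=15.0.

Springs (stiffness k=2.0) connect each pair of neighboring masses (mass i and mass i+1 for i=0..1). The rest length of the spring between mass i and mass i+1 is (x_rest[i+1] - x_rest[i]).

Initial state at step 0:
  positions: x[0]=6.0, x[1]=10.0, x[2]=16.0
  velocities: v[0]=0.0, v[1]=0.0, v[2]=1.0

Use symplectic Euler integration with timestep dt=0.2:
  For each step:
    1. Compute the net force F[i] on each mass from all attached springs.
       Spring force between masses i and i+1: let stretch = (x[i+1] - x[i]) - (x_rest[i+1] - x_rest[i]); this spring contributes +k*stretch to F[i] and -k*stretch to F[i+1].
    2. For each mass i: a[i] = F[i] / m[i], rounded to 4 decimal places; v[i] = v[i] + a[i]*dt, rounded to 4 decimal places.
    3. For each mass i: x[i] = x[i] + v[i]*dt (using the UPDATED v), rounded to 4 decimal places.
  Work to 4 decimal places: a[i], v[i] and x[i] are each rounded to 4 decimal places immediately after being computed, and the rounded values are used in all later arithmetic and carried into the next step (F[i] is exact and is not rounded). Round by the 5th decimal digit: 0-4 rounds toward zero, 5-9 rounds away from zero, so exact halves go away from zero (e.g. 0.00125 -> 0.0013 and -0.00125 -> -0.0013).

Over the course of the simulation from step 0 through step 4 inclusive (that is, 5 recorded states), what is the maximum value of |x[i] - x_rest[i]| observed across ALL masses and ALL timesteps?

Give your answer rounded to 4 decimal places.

Step 0: x=[6.0000 10.0000 16.0000] v=[0.0000 0.0000 1.0000]
Step 1: x=[5.9200 10.1600 16.1200] v=[-0.4000 0.8000 0.6000]
Step 2: x=[5.7792 10.4576 16.1632] v=[-0.7040 1.4880 0.2160]
Step 3: x=[5.6127 10.8374 16.1500] v=[-0.8326 1.8989 -0.0662]
Step 4: x=[5.4642 11.2242 16.1118] v=[-0.7427 1.9341 -0.1912]
Max displacement = 1.2242

Answer: 1.2242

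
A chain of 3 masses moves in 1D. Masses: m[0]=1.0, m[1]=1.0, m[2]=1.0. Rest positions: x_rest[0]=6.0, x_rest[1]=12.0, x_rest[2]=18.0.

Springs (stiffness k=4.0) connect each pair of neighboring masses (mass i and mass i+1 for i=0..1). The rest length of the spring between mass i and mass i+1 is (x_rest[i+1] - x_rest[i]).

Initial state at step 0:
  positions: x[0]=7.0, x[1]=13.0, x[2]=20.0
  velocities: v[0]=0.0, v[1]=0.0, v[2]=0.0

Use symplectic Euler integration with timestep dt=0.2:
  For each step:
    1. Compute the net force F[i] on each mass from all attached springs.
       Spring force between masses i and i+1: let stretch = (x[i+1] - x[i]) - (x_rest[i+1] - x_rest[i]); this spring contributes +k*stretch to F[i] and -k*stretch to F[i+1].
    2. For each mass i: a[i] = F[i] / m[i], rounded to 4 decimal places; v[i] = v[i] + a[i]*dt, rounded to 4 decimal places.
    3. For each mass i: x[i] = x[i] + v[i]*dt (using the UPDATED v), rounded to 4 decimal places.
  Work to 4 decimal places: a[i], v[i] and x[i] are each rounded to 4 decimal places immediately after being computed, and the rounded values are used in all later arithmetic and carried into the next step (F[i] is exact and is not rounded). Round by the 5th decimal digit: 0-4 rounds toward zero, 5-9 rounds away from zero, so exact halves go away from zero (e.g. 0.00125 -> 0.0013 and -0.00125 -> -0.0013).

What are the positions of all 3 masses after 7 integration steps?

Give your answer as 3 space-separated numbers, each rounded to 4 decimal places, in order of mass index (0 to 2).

Answer: 7.9393 13.1344 18.9262

Derivation:
Step 0: x=[7.0000 13.0000 20.0000] v=[0.0000 0.0000 0.0000]
Step 1: x=[7.0000 13.1600 19.8400] v=[0.0000 0.8000 -0.8000]
Step 2: x=[7.0256 13.4032 19.5712] v=[0.1280 1.2160 -1.3440]
Step 3: x=[7.1116 13.6129 19.2755] v=[0.4301 1.0483 -1.4784]
Step 4: x=[7.2778 13.6884 19.0338] v=[0.8311 0.3773 -1.2085]
Step 5: x=[7.5097 13.5934 18.8968] v=[1.1596 -0.4749 -0.6848]
Step 6: x=[7.7550 13.3736 18.8713] v=[1.2266 -1.0991 -0.1275]
Step 7: x=[7.9393 13.1344 18.9262] v=[0.9215 -1.1958 0.2743]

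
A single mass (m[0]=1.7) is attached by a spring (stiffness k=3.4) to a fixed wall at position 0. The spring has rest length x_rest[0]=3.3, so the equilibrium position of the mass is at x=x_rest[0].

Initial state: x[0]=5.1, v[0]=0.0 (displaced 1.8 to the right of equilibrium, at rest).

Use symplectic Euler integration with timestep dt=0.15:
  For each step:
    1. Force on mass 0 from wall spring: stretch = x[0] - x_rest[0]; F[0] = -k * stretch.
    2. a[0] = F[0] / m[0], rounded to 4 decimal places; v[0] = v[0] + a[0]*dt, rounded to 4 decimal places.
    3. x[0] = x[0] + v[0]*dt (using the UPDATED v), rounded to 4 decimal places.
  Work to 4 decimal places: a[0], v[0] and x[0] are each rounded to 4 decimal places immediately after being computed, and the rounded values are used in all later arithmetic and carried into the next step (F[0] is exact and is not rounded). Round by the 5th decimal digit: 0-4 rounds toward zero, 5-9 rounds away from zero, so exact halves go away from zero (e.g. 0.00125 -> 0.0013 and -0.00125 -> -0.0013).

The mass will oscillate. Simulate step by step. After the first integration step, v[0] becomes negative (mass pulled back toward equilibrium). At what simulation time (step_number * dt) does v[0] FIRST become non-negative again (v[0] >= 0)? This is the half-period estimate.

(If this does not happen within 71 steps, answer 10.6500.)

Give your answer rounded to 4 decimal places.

Step 0: x=[5.1000] v=[0.0000]
Step 1: x=[5.0190] v=[-0.5400]
Step 2: x=[4.8606] v=[-1.0557]
Step 3: x=[4.6320] v=[-1.5239]
Step 4: x=[4.3435] v=[-1.9235]
Step 5: x=[4.0080] v=[-2.2366]
Step 6: x=[3.6407] v=[-2.4490]
Step 7: x=[3.2580] v=[-2.5512]
Step 8: x=[2.8772] v=[-2.5386]
Step 9: x=[2.5154] v=[-2.4118]
Step 10: x=[2.1889] v=[-2.1764]
Step 11: x=[1.9124] v=[-1.8431]
Step 12: x=[1.6984] v=[-1.4268]
Step 13: x=[1.5565] v=[-0.9463]
Step 14: x=[1.4930] v=[-0.4233]
Step 15: x=[1.5108] v=[0.1188]
First v>=0 after going negative at step 15, time=2.2500

Answer: 2.2500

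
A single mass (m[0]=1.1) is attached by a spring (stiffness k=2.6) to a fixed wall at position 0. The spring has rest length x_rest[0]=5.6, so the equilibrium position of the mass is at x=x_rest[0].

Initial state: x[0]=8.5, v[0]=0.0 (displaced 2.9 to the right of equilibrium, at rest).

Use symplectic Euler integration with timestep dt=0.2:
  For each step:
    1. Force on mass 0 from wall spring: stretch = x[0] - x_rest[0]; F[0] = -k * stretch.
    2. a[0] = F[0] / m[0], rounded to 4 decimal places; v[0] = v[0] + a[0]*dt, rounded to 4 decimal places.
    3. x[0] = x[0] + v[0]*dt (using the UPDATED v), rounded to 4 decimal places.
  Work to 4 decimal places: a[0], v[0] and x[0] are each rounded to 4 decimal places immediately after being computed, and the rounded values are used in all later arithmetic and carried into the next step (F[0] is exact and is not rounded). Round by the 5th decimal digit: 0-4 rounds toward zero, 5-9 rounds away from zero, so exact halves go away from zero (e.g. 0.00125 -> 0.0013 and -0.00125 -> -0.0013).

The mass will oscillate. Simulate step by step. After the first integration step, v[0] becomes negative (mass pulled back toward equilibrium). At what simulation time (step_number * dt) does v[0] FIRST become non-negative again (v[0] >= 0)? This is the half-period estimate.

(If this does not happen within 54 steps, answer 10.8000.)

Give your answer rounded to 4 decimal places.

Step 0: x=[8.5000] v=[0.0000]
Step 1: x=[8.2258] v=[-1.3709]
Step 2: x=[7.7034] v=[-2.6122]
Step 3: x=[6.9821] v=[-3.6065]
Step 4: x=[6.1301] v=[-4.2599]
Step 5: x=[5.2280] v=[-4.5105]
Step 6: x=[4.3611] v=[-4.3346]
Step 7: x=[3.6113] v=[-3.7489]
Step 8: x=[3.0495] v=[-2.8088]
Step 9: x=[2.7289] v=[-1.6031]
Step 10: x=[2.6797] v=[-0.2459]
Step 11: x=[2.9066] v=[1.1346]
First v>=0 after going negative at step 11, time=2.2000

Answer: 2.2000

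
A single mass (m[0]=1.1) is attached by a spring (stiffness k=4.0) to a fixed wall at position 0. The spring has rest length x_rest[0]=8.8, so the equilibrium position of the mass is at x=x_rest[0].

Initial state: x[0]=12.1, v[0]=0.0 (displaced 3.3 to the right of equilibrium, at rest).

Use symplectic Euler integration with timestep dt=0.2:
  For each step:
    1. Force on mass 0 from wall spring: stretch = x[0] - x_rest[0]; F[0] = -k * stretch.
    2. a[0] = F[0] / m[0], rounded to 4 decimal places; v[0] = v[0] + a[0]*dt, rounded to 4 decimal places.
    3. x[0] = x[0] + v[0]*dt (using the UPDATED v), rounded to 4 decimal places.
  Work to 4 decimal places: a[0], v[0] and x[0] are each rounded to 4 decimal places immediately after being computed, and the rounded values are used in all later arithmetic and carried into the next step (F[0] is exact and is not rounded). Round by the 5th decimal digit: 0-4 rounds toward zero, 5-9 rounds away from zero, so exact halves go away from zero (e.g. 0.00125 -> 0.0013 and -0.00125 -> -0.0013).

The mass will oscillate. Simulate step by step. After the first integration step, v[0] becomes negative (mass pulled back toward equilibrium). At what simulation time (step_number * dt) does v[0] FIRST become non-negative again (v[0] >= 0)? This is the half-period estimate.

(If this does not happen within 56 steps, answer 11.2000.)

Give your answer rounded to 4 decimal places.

Step 0: x=[12.1000] v=[0.0000]
Step 1: x=[11.6200] v=[-2.4000]
Step 2: x=[10.7298] v=[-4.4509]
Step 3: x=[9.5589] v=[-5.8544]
Step 4: x=[8.2776] v=[-6.4063]
Step 5: x=[7.0723] v=[-6.0264]
Step 6: x=[6.1183] v=[-4.7699]
Step 7: x=[5.5544] v=[-2.8196]
Step 8: x=[5.4626] v=[-0.4592]
Step 9: x=[5.8562] v=[1.9680]
First v>=0 after going negative at step 9, time=1.8000

Answer: 1.8000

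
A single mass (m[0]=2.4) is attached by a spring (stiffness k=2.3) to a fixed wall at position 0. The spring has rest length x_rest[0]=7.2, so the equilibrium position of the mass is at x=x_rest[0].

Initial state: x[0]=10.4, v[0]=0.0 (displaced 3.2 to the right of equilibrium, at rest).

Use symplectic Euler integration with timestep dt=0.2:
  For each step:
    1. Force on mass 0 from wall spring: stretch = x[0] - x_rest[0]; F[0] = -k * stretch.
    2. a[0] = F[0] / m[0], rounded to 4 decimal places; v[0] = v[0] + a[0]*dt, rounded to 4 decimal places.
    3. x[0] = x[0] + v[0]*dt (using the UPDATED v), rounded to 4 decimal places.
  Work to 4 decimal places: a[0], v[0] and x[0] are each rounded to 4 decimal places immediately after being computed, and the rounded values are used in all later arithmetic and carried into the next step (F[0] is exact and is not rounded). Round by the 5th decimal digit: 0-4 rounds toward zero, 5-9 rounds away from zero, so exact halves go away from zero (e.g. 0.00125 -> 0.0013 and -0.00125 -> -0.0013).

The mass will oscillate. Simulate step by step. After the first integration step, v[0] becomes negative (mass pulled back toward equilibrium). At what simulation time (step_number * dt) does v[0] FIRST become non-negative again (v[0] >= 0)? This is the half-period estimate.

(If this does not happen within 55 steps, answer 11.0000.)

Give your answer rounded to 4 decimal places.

Step 0: x=[10.4000] v=[0.0000]
Step 1: x=[10.2773] v=[-0.6133]
Step 2: x=[10.0367] v=[-1.2031]
Step 3: x=[9.6873] v=[-1.7468]
Step 4: x=[9.2426] v=[-2.2235]
Step 5: x=[8.7196] v=[-2.6150]
Step 6: x=[8.1383] v=[-2.9063]
Step 7: x=[7.5211] v=[-3.0861]
Step 8: x=[6.8916] v=[-3.1476]
Step 9: x=[6.2739] v=[-3.0885]
Step 10: x=[5.6917] v=[-2.9110]
Step 11: x=[5.1673] v=[-2.6219]
Step 12: x=[4.7208] v=[-2.2323]
Step 13: x=[4.3694] v=[-1.7571]
Step 14: x=[4.1265] v=[-1.2146]
Step 15: x=[4.0014] v=[-0.6255]
Step 16: x=[3.9989] v=[-0.0124]
Step 17: x=[4.1191] v=[0.6011]
First v>=0 after going negative at step 17, time=3.4000

Answer: 3.4000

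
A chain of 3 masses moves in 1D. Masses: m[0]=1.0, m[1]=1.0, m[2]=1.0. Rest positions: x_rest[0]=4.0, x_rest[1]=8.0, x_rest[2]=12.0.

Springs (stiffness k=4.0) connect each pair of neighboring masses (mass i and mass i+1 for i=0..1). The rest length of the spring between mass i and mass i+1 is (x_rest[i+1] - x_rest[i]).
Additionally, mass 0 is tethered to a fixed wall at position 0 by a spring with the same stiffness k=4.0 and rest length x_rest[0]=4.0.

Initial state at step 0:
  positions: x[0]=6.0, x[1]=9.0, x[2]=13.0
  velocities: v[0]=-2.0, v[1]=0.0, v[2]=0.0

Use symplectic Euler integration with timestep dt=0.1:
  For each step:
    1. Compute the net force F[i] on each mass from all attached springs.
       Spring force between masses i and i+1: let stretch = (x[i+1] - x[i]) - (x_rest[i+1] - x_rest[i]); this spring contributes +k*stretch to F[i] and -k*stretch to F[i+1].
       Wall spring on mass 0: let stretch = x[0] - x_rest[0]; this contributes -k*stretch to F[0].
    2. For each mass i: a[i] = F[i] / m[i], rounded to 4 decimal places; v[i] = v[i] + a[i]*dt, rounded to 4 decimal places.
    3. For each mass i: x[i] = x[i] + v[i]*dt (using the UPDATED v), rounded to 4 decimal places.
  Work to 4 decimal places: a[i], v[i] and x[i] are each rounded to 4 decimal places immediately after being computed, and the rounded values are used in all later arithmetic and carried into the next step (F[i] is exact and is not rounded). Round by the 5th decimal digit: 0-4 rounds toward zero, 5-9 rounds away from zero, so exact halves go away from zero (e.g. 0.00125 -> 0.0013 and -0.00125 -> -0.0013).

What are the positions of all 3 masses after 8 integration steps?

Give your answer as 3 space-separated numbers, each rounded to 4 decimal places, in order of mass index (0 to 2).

Answer: 2.9317 8.8170 13.1251

Derivation:
Step 0: x=[6.0000 9.0000 13.0000] v=[-2.0000 0.0000 0.0000]
Step 1: x=[5.6800 9.0400 13.0000] v=[-3.2000 0.4000 0.0000]
Step 2: x=[5.2672 9.1040 13.0016] v=[-4.1280 0.6400 0.0160]
Step 3: x=[4.7972 9.1704 13.0073] v=[-4.7002 0.6643 0.0570]
Step 4: x=[4.3102 9.2154 13.0195] v=[-4.8698 0.4498 0.1222]
Step 5: x=[3.8470 9.2163 13.0396] v=[-4.6318 0.0094 0.2006]
Step 6: x=[3.4447 9.1554 13.0667] v=[-4.0229 -0.6090 0.2713]
Step 7: x=[3.1331 9.0225 13.0974] v=[-3.1165 -1.3288 0.3068]
Step 8: x=[2.9317 8.8170 13.1251] v=[-2.0140 -2.0546 0.2768]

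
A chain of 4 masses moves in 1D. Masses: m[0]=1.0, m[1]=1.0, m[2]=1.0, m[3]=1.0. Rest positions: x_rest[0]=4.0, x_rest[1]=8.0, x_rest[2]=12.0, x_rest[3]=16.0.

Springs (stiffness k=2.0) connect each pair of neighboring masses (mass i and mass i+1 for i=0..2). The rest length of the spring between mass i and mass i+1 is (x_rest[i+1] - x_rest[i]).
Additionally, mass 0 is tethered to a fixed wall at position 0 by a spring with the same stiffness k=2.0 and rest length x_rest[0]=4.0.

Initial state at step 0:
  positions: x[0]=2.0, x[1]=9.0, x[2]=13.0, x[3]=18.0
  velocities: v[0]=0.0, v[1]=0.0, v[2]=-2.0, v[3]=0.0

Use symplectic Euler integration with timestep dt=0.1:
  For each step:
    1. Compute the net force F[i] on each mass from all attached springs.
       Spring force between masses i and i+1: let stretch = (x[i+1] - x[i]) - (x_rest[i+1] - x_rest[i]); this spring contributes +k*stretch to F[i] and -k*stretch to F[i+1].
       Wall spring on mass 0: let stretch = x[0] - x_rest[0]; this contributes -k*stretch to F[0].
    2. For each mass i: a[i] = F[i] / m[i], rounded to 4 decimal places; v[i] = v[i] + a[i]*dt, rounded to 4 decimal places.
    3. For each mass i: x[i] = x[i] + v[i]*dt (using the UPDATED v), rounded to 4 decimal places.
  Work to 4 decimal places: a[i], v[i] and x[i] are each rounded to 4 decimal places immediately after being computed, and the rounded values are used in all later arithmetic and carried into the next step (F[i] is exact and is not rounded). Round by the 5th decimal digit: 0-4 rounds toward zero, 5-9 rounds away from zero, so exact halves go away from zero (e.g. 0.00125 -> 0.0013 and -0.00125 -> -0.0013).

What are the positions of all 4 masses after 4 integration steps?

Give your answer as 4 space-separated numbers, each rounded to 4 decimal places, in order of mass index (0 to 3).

Answer: 2.9236 8.4315 12.4426 17.7730

Derivation:
Step 0: x=[2.0000 9.0000 13.0000 18.0000] v=[0.0000 0.0000 -2.0000 0.0000]
Step 1: x=[2.1000 8.9400 12.8200 17.9800] v=[1.0000 -0.6000 -1.8000 -0.2000]
Step 2: x=[2.2948 8.8208 12.6656 17.9368] v=[1.9480 -1.1920 -1.5440 -0.4320]
Step 3: x=[2.5742 8.6480 12.5397 17.8682] v=[2.7942 -1.7282 -1.2587 -0.6862]
Step 4: x=[2.9236 8.4315 12.4426 17.7730] v=[3.4941 -2.1646 -0.9713 -0.9519]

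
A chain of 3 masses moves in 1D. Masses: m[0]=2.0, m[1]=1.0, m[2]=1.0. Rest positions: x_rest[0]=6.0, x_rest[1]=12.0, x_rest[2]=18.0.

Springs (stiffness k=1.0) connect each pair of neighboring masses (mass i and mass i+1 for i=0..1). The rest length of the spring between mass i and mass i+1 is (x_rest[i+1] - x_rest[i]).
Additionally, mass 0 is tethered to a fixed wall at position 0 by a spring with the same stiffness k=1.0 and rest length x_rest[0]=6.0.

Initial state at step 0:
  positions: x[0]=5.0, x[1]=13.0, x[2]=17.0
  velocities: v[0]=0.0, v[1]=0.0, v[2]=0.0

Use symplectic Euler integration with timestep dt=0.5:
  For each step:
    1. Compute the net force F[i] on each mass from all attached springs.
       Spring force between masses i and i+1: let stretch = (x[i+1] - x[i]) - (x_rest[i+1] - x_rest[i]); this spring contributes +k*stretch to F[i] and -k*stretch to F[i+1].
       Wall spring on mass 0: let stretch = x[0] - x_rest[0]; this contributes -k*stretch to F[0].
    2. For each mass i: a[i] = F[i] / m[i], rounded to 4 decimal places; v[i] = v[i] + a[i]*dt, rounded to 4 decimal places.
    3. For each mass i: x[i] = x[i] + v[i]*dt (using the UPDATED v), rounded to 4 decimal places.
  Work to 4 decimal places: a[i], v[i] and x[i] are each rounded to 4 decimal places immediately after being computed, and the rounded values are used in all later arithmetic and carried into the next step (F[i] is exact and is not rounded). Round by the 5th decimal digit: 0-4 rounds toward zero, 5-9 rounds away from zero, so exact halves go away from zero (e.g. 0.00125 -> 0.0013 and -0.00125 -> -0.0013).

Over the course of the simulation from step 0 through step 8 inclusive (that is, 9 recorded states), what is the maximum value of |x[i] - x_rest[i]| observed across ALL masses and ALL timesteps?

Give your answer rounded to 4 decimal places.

Answer: 1.9140

Derivation:
Step 0: x=[5.0000 13.0000 17.0000] v=[0.0000 0.0000 0.0000]
Step 1: x=[5.3750 12.0000 17.5000] v=[0.7500 -2.0000 1.0000]
Step 2: x=[5.9063 10.7188 18.1250] v=[1.0625 -2.5625 1.2500]
Step 3: x=[6.3009 10.0860 18.3985] v=[0.7891 -1.2657 0.5469]
Step 4: x=[6.3810 10.5850 18.0938] v=[0.1602 0.9980 -0.6094]
Step 5: x=[6.1890 11.9102 17.4119] v=[-0.3841 2.6504 -1.3638]
Step 6: x=[5.9385 13.1806 16.8546] v=[-0.5011 2.5407 -1.1147]
Step 7: x=[5.8509 13.5590 16.8788] v=[-0.1752 0.7567 0.0483]
Step 8: x=[5.9955 12.8403 17.5730] v=[0.2891 -1.4375 1.3884]
Max displacement = 1.9140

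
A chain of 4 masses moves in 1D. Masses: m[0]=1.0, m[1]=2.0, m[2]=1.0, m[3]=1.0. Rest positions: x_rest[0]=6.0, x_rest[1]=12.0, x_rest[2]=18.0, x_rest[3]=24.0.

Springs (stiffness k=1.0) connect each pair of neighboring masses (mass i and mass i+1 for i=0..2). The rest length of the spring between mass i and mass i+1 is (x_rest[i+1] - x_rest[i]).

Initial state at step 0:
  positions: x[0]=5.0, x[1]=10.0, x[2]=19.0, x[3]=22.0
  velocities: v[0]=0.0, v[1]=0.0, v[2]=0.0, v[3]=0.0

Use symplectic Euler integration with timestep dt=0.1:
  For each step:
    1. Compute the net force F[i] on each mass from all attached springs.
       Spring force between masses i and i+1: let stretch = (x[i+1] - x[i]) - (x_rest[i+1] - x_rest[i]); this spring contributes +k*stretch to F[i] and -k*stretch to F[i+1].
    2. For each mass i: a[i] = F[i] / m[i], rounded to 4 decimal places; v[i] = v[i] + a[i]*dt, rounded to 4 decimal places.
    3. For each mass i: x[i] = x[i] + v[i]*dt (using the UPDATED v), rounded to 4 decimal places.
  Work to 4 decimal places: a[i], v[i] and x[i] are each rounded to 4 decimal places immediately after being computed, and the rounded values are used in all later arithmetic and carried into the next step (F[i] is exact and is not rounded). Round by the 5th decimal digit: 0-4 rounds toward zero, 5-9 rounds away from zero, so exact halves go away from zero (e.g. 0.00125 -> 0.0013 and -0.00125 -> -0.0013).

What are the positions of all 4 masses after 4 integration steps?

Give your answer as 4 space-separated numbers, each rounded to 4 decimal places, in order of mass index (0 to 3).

Answer: 4.9045 10.1919 18.4252 22.2867

Derivation:
Step 0: x=[5.0000 10.0000 19.0000 22.0000] v=[0.0000 0.0000 0.0000 0.0000]
Step 1: x=[4.9900 10.0200 18.9400 22.0300] v=[-0.1000 0.2000 -0.6000 0.3000]
Step 2: x=[4.9703 10.0595 18.8217 22.0891] v=[-0.1970 0.3945 -1.1830 0.5910]
Step 3: x=[4.9415 10.1173 18.6485 22.1755] v=[-0.2881 0.5782 -1.7325 0.8643]
Step 4: x=[4.9045 10.1919 18.4252 22.2867] v=[-0.3705 0.7460 -2.2329 1.1116]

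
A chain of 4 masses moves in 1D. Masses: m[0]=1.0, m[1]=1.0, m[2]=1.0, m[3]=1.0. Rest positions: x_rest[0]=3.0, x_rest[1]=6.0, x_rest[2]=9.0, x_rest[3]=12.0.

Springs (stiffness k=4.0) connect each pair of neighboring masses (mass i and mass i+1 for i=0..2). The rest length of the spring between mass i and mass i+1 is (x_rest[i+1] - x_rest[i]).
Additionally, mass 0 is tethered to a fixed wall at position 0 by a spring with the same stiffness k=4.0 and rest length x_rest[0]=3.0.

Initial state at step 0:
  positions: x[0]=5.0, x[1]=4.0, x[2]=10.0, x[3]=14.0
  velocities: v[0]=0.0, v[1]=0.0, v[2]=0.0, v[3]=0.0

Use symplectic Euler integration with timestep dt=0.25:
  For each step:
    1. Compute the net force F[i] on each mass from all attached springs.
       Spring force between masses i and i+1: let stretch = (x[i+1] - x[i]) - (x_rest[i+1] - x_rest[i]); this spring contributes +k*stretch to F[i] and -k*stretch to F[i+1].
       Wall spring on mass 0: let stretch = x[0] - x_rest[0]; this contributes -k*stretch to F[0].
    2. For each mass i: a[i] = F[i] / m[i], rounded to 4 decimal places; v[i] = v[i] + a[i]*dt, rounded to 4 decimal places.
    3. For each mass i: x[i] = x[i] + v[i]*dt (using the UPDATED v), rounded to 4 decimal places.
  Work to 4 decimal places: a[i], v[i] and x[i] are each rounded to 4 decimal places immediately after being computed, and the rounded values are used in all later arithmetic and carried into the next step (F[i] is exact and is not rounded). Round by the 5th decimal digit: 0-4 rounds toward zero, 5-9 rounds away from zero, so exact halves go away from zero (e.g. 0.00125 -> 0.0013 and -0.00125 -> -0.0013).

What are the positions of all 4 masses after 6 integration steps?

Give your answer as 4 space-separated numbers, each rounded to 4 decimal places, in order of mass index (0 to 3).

Answer: 5.4997 5.0596 10.3670 11.5149

Derivation:
Step 0: x=[5.0000 4.0000 10.0000 14.0000] v=[0.0000 0.0000 0.0000 0.0000]
Step 1: x=[3.5000 5.7500 9.5000 13.7500] v=[-6.0000 7.0000 -2.0000 -1.0000]
Step 2: x=[1.6875 7.8750 9.1250 13.1875] v=[-7.2500 8.5000 -1.5000 -2.2500]
Step 3: x=[1.0000 8.7656 9.4531 12.3594] v=[-2.7500 3.5625 1.3125 -3.3125]
Step 4: x=[2.0039 7.8867 10.3359 11.5547] v=[4.0156 -3.5156 3.5313 -3.2188]
Step 5: x=[3.9775 6.1494 10.9111 11.1953] v=[7.8945 -6.9492 2.3009 -1.4376]
Step 6: x=[5.4997 5.0596 10.3670 11.5149] v=[6.0889 -4.3594 -2.1766 1.2782]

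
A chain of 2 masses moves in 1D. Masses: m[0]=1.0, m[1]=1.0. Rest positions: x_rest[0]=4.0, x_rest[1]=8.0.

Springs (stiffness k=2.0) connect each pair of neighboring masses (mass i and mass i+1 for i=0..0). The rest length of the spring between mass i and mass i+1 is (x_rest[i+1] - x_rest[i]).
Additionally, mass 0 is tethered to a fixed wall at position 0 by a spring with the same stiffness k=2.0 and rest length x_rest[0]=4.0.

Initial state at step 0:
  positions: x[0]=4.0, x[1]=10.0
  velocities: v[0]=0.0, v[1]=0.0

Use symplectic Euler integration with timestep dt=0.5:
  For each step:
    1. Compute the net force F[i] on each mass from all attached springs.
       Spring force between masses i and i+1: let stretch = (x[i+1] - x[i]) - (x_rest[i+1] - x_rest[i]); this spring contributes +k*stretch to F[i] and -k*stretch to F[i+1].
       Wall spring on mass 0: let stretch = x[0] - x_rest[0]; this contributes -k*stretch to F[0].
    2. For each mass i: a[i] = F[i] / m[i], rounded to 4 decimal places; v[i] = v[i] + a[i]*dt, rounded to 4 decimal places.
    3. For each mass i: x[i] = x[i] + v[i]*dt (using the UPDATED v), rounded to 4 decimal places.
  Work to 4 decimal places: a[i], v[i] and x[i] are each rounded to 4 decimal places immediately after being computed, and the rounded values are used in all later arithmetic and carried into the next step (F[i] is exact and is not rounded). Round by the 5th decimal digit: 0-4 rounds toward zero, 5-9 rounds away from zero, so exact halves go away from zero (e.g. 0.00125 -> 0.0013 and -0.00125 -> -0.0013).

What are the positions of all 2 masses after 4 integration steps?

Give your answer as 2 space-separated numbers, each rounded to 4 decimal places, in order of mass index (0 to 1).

Step 0: x=[4.0000 10.0000] v=[0.0000 0.0000]
Step 1: x=[5.0000 9.0000] v=[2.0000 -2.0000]
Step 2: x=[5.5000 8.0000] v=[1.0000 -2.0000]
Step 3: x=[4.5000 7.7500] v=[-2.0000 -0.5000]
Step 4: x=[2.8750 7.8750] v=[-3.2500 0.2500]

Answer: 2.8750 7.8750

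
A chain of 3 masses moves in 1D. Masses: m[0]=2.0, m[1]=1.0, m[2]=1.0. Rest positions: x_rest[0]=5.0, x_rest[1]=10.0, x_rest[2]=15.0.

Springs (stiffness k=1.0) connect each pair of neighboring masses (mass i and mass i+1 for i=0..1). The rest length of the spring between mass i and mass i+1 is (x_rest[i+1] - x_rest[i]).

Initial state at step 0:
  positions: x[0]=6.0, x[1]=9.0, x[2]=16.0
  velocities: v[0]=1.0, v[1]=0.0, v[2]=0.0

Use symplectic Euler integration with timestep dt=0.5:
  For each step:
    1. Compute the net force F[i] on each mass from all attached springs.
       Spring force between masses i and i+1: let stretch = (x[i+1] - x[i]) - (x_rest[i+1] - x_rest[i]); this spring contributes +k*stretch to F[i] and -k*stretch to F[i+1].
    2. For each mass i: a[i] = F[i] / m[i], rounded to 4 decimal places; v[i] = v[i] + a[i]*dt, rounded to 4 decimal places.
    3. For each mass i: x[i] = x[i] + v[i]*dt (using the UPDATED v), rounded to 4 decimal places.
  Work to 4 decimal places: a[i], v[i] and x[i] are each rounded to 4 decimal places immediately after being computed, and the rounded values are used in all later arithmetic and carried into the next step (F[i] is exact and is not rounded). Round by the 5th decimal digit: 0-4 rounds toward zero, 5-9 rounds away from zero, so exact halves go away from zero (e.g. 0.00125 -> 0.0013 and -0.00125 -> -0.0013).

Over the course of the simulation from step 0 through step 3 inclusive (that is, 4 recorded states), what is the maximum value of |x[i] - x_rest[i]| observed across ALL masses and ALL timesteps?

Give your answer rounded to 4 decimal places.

Answer: 2.4610

Derivation:
Step 0: x=[6.0000 9.0000 16.0000] v=[1.0000 0.0000 0.0000]
Step 1: x=[6.2500 10.0000 15.5000] v=[0.5000 2.0000 -1.0000]
Step 2: x=[6.3438 11.4375 14.8750] v=[0.1875 2.8750 -1.2500]
Step 3: x=[6.4493 12.4610 14.6406] v=[0.2110 2.0469 -0.4688]
Max displacement = 2.4610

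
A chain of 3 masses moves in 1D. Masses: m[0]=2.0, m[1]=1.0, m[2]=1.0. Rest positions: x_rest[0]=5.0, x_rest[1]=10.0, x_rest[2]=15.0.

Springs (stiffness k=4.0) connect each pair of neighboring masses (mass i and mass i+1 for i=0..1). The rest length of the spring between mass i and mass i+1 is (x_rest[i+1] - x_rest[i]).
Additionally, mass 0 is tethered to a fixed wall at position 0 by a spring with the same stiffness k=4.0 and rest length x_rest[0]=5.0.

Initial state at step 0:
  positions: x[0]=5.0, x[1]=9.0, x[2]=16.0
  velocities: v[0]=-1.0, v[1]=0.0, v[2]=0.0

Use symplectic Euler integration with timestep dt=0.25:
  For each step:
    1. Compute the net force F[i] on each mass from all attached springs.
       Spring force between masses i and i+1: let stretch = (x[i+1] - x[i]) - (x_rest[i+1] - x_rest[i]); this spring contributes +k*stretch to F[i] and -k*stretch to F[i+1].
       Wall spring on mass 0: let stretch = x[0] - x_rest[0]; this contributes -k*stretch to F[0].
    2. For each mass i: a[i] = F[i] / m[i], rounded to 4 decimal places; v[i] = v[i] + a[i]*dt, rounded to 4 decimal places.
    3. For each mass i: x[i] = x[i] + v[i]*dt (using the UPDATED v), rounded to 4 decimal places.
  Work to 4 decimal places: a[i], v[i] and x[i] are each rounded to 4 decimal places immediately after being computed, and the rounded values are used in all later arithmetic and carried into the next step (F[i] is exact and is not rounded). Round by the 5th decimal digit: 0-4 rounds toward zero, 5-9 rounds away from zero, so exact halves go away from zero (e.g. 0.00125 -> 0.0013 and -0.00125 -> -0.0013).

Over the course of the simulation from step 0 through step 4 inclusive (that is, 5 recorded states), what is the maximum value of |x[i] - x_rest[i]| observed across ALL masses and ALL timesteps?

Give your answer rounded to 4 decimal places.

Answer: 1.0157

Derivation:
Step 0: x=[5.0000 9.0000 16.0000] v=[-1.0000 0.0000 0.0000]
Step 1: x=[4.6250 9.7500 15.5000] v=[-1.5000 3.0000 -2.0000]
Step 2: x=[4.3125 10.6563 14.8125] v=[-1.2500 3.6250 -2.7500]
Step 3: x=[4.2539 11.0157 14.3360] v=[-0.2344 1.4374 -1.9062]
Step 4: x=[4.5088 10.5147 14.2794] v=[1.0196 -2.0041 -0.2265]
Max displacement = 1.0157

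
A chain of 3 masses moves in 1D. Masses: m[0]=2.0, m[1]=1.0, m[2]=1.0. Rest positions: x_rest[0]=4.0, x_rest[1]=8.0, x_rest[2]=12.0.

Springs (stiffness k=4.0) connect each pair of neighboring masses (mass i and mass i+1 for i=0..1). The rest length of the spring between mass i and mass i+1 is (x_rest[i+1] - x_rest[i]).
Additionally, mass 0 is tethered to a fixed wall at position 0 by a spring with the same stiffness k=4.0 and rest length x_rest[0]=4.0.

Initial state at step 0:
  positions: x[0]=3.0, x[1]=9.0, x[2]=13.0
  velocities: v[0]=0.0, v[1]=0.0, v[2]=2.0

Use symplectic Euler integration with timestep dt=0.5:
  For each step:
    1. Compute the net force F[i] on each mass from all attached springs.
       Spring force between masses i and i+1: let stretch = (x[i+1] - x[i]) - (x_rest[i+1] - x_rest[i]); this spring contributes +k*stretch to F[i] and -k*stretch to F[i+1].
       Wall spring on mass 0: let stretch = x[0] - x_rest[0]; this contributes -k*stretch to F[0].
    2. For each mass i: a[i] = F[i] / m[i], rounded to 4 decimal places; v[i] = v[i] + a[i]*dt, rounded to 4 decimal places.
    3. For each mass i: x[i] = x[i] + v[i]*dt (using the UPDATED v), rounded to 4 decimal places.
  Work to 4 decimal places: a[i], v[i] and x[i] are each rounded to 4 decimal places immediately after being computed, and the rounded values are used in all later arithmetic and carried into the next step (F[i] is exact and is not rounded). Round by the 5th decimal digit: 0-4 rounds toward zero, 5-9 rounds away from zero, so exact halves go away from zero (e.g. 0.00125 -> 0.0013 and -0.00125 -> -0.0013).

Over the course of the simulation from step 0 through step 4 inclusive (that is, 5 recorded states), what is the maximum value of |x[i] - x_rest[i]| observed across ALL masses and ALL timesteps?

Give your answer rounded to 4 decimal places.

Answer: 2.0000

Derivation:
Step 0: x=[3.0000 9.0000 13.0000] v=[0.0000 0.0000 2.0000]
Step 1: x=[4.5000 7.0000 14.0000] v=[3.0000 -4.0000 2.0000]
Step 2: x=[5.0000 9.5000 12.0000] v=[1.0000 5.0000 -4.0000]
Step 3: x=[5.2500 10.0000 11.5000] v=[0.5000 1.0000 -1.0000]
Step 4: x=[5.2500 7.2500 13.5000] v=[0.0000 -5.5000 4.0000]
Max displacement = 2.0000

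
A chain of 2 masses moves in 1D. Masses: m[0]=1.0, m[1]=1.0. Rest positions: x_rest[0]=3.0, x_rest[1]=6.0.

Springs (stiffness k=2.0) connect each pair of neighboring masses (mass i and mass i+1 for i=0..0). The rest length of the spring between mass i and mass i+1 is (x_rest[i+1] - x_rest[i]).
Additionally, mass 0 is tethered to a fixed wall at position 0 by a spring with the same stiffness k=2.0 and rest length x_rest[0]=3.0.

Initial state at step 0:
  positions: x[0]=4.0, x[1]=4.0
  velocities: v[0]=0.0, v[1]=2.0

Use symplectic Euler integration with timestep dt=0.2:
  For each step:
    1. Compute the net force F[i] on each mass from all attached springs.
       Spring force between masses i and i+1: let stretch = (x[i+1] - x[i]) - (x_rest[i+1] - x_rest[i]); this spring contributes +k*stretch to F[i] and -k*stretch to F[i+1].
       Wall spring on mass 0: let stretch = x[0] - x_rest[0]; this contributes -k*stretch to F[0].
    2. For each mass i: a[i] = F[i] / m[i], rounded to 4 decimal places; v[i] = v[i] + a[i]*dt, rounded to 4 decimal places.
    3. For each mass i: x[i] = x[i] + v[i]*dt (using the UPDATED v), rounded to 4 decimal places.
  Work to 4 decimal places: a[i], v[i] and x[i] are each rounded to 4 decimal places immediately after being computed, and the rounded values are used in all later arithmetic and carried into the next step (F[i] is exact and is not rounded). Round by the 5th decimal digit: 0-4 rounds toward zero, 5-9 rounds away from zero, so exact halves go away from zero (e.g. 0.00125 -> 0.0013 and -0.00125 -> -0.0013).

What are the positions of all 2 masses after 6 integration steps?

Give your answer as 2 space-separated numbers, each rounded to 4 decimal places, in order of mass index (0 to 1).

Step 0: x=[4.0000 4.0000] v=[0.0000 2.0000]
Step 1: x=[3.6800 4.6400] v=[-1.6000 3.2000]
Step 2: x=[3.1424 5.4432] v=[-2.6880 4.0160]
Step 3: x=[2.5375 6.3023] v=[-3.0246 4.2957]
Step 4: x=[2.0308 7.1003] v=[-2.5337 3.9898]
Step 5: x=[1.7672 7.7327] v=[-1.3182 3.1620]
Step 6: x=[1.8394 8.1279] v=[0.3611 1.9758]

Answer: 1.8394 8.1279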